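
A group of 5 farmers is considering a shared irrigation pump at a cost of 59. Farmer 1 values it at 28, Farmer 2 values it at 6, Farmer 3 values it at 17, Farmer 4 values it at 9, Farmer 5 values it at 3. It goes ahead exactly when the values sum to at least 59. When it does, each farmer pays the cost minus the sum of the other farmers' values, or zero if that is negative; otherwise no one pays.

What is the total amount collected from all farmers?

Total value 63 ≥ cost 59, so it is built.
Farmer 1: others sum to 35; max(0, 59 - 35) = 24.
Farmer 2: others sum to 57; max(0, 59 - 57) = 2.
Farmer 3: others sum to 46; max(0, 59 - 46) = 13.
Farmer 4: others sum to 54; max(0, 59 - 54) = 5.
Farmer 5: others sum to 60; max(0, 59 - 60) = 0.
Total collected = 24 + 2 + 13 + 5 + 0 = 44.

44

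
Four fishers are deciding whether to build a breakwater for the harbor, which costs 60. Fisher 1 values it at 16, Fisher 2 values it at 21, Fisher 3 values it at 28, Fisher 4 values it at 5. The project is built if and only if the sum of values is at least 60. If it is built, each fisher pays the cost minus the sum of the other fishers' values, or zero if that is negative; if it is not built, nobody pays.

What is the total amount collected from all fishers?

Total value 70 ≥ cost 60, so it is built.
Fisher 1: others sum to 54; max(0, 60 - 54) = 6.
Fisher 2: others sum to 49; max(0, 60 - 49) = 11.
Fisher 3: others sum to 42; max(0, 60 - 42) = 18.
Fisher 4: others sum to 65; max(0, 60 - 65) = 0.
Total collected = 6 + 11 + 18 + 0 = 35.

35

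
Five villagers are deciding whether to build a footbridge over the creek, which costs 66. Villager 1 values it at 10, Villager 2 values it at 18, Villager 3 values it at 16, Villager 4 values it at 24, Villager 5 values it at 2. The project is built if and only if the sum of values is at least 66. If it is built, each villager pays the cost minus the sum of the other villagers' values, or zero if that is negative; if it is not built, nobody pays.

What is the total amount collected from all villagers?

Total value 70 ≥ cost 66, so it is built.
Villager 1: others sum to 60; max(0, 66 - 60) = 6.
Villager 2: others sum to 52; max(0, 66 - 52) = 14.
Villager 3: others sum to 54; max(0, 66 - 54) = 12.
Villager 4: others sum to 46; max(0, 66 - 46) = 20.
Villager 5: others sum to 68; max(0, 66 - 68) = 0.
Total collected = 6 + 14 + 12 + 20 + 0 = 52.

52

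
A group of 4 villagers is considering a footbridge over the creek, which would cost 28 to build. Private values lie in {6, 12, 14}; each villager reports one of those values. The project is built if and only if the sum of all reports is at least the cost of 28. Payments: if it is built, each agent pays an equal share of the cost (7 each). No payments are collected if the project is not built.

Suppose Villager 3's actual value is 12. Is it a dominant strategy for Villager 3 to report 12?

Yes

Check each profile of the others' reports and compare truth against every alternative report.
Others report (6, 6, 6): truth gives 5, best alternative gives 5.
Others report (6, 6, 12): truth gives 5, best alternative gives 5.
Others report (6, 6, 14): truth gives 5, best alternative gives 5.
Others report (6, 12, 6): truth gives 5, best alternative gives 5.
Others report (6, 12, 12): truth gives 5, best alternative gives 5.
Others report (6, 12, 14): truth gives 5, best alternative gives 5.
(Remaining 21 profiles checked similarly; truth is weakly best in each.)
In every case the truthful report is at least as good as any alternative, so it is a dominant strategy.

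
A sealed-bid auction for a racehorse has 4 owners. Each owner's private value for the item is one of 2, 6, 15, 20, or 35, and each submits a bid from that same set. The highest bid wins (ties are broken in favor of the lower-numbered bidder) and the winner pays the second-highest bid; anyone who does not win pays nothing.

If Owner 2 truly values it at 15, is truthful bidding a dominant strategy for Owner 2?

Yes

Check each profile of the others' bids and compare truth against every alternative bid.
Others bid (2, 2, 2): truth gives 13, best alternative gives 13.
Others bid (2, 2, 6): truth gives 9, best alternative gives 9.
Others bid (2, 6, 2): truth gives 9, best alternative gives 9.
Others bid (2, 6, 6): truth gives 9, best alternative gives 9.
Others bid (6, 2, 2): truth gives 9, best alternative gives 9.
Others bid (6, 2, 6): truth gives 9, best alternative gives 9.
(Remaining 119 profiles checked similarly; truth is weakly best in each.)
In every case the truthful bid is at least as good as any alternative, so it is a dominant strategy.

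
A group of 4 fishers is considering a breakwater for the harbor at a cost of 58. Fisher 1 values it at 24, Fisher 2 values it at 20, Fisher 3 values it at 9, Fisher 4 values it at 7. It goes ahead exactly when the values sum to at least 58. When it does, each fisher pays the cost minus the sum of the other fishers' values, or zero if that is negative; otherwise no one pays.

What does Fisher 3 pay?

7

Total value 60 ≥ cost 58, so the project is built.
The other fishers' values sum to 51.
Cost minus that sum is 58 - 51 = 7.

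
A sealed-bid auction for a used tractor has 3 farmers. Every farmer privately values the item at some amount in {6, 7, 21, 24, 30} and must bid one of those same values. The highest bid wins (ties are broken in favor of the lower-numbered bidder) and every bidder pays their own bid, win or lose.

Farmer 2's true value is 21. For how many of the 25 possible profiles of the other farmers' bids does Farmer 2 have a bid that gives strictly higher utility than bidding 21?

Others bid (6, 6): truth gives 0; bid 7 gives 14 > 0. Violating.
Others bid (6, 7): truth gives 0; bid 7 gives 14 > 0. Violating.
Others bid (6, 24): truth gives -21; bid 24 gives -3 > -21. Violating.
Others bid (6, 30): truth gives -21; bid 6 gives -6 > -21. Violating.
Others bid (6, 21): truth gives 0; no alternative beats it.
Others bid (7, 6): truth gives 0; no alternative beats it.
(Checking all 25 profiles: 21 have a profitable deviation, 4 do not.)

21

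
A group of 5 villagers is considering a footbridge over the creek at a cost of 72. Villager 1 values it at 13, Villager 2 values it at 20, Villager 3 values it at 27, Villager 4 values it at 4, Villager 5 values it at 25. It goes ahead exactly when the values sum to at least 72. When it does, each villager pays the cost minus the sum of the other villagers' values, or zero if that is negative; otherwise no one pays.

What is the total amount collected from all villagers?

Total value 89 ≥ cost 72, so it is built.
Villager 1: others sum to 76; max(0, 72 - 76) = 0.
Villager 2: others sum to 69; max(0, 72 - 69) = 3.
Villager 3: others sum to 62; max(0, 72 - 62) = 10.
Villager 4: others sum to 85; max(0, 72 - 85) = 0.
Villager 5: others sum to 64; max(0, 72 - 64) = 8.
Total collected = 0 + 3 + 10 + 0 + 8 = 21.

21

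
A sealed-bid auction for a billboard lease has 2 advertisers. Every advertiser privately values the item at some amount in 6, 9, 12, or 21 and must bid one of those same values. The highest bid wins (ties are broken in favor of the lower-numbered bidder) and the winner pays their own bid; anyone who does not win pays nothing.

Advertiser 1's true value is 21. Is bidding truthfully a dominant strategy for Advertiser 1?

Consider the case where Advertiser 2 bids 6.
Truthful bid 21: wins, pays 21, utility 21 - 21 = 0.
Bid 6 instead: wins, pays 6, utility 21 - 6 = 15.
Since 15 > 0, bidding 6 is strictly better here, so truthful bidding is not dominant.

No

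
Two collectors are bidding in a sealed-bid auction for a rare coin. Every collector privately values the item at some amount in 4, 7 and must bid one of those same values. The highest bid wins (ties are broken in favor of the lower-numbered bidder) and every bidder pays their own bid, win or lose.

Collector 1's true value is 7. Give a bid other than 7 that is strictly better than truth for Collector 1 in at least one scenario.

4

Suppose Collector 2 bids 4.
Bid 7: wins, pays 7, utility 7 - 7 = 0.
Bid 4: wins, pays 4, utility 7 - 4 = 3.
So bidding 4 beats truth here (3 > 0).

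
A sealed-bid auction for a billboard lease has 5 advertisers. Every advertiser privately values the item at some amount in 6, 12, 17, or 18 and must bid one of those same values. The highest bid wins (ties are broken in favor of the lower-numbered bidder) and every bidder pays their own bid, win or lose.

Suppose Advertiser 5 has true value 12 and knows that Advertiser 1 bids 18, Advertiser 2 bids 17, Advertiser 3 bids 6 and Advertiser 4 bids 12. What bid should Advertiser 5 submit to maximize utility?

Bid 6: loses but pays 6, utility -6.
Bid 12: loses but pays 12, utility -12.
Bid 17: loses but pays 17, utility -17.
Bid 18: loses but pays 18, utility -18.
The best choice is 6 with utility -6.

6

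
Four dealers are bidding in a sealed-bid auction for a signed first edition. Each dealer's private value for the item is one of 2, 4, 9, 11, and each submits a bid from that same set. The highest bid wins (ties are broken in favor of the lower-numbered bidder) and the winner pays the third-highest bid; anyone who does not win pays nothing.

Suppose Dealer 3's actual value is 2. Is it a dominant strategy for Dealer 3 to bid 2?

Check each profile of the others' bids and compare truth against every alternative bid.
Others bid (2, 2, 2): truth gives 0, best alternative gives 0.
Others bid (2, 2, 4): truth gives 0, best alternative gives 0.
Others bid (2, 2, 9): truth gives 0, best alternative gives 0.
Others bid (2, 2, 11): truth gives 0, best alternative gives 0.
Others bid (2, 4, 2): truth gives 0, best alternative gives 0.
Others bid (2, 4, 4): truth gives 0, best alternative gives 0.
(Remaining 58 profiles checked similarly; truth is weakly best in each.)
In every case the truthful bid is at least as good as any alternative, so it is a dominant strategy.

Yes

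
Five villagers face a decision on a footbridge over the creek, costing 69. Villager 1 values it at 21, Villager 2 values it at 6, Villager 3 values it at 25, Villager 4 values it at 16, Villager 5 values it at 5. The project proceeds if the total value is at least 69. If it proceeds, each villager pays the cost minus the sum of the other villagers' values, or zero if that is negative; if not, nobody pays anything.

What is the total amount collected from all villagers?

Total value 73 ≥ cost 69, so it is built.
Villager 1: others sum to 52; max(0, 69 - 52) = 17.
Villager 2: others sum to 67; max(0, 69 - 67) = 2.
Villager 3: others sum to 48; max(0, 69 - 48) = 21.
Villager 4: others sum to 57; max(0, 69 - 57) = 12.
Villager 5: others sum to 68; max(0, 69 - 68) = 1.
Total collected = 17 + 2 + 21 + 12 + 1 = 53.

53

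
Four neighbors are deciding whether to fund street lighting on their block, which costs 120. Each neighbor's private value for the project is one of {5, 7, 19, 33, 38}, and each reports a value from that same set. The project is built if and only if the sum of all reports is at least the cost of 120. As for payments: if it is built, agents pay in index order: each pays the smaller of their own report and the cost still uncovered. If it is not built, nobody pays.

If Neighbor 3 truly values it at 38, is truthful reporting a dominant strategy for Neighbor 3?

No

Consider the case where Neighbor 1 reports 19, Neighbor 2 reports 33 and Neighbor 4 reports 38.
Truthful report 38: project built, pays 38, utility 38 - 38 = 0.
Report 33 instead: project built, pays 33, utility 38 - 33 = 5.
Since 5 > 0, reporting 33 is strictly better here, so truthful reporting is not dominant.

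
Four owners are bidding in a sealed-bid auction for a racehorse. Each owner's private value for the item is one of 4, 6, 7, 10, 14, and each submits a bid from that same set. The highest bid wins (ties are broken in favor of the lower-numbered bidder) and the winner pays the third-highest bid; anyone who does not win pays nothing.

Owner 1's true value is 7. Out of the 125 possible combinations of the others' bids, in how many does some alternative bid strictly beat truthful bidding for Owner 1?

Others bid (4, 4, 10): truth gives 0; bid 10 gives 3 > 0. Violating.
Others bid (4, 4, 14): truth gives 0; bid 14 gives 3 > 0. Violating.
Others bid (4, 6, 10): truth gives 0; bid 10 gives 1 > 0. Violating.
Others bid (4, 6, 14): truth gives 0; bid 14 gives 1 > 0. Violating.
Others bid (4, 4, 4): truth gives 3; no alternative beats it.
Others bid (4, 4, 6): truth gives 3; no alternative beats it.
(Checking all 125 profiles: 24 have a profitable deviation, 101 do not.)

24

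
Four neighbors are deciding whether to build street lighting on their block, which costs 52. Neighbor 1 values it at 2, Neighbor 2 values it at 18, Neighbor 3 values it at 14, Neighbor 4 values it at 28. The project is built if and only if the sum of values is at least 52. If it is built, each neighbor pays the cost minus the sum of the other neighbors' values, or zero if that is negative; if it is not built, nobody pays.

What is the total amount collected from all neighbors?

30

Total value 62 ≥ cost 52, so it is built.
Neighbor 1: others sum to 60; max(0, 52 - 60) = 0.
Neighbor 2: others sum to 44; max(0, 52 - 44) = 8.
Neighbor 3: others sum to 48; max(0, 52 - 48) = 4.
Neighbor 4: others sum to 34; max(0, 52 - 34) = 18.
Total collected = 0 + 8 + 4 + 18 = 30.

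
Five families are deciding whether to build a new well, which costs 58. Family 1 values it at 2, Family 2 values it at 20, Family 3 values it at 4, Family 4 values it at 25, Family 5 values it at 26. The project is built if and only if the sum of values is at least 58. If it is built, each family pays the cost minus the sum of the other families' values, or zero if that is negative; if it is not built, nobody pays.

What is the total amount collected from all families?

14

Total value 77 ≥ cost 58, so it is built.
Family 1: others sum to 75; max(0, 58 - 75) = 0.
Family 2: others sum to 57; max(0, 58 - 57) = 1.
Family 3: others sum to 73; max(0, 58 - 73) = 0.
Family 4: others sum to 52; max(0, 58 - 52) = 6.
Family 5: others sum to 51; max(0, 58 - 51) = 7.
Total collected = 0 + 1 + 0 + 6 + 7 = 14.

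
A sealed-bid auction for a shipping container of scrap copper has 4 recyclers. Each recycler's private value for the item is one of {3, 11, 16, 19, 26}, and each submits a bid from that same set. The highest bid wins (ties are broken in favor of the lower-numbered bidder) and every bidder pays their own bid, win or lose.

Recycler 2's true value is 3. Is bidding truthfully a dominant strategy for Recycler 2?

Yes

Check each profile of the others' bids and compare truth against every alternative bid.
Others bid (3, 3, 16): truth gives -3, best alternative gives -11.
Others bid (3, 3, 19): truth gives -3, best alternative gives -11.
Others bid (3, 3, 26): truth gives -3, best alternative gives -11.
Others bid (3, 11, 16): truth gives -3, best alternative gives -11.
Others bid (3, 11, 19): truth gives -3, best alternative gives -11.
Others bid (3, 11, 26): truth gives -3, best alternative gives -11.
(Remaining 119 profiles checked similarly; truth is weakly best in each.)
In every case the truthful bid is at least as good as any alternative, so it is a dominant strategy.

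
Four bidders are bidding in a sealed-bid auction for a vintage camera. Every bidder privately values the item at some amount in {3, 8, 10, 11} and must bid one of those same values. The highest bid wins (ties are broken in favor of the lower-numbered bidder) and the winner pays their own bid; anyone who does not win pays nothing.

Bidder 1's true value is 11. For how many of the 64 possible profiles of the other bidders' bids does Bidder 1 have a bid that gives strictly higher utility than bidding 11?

27

Others bid (3, 3, 3): truth gives 0; bid 3 gives 8 > 0. Violating.
Others bid (3, 3, 8): truth gives 0; bid 8 gives 3 > 0. Violating.
Others bid (3, 3, 10): truth gives 0; bid 10 gives 1 > 0. Violating.
Others bid (3, 8, 3): truth gives 0; bid 8 gives 3 > 0. Violating.
Others bid (3, 3, 11): truth gives 0; no alternative beats it.
Others bid (3, 8, 11): truth gives 0; no alternative beats it.
(Checking all 64 profiles: 27 have a profitable deviation, 37 do not.)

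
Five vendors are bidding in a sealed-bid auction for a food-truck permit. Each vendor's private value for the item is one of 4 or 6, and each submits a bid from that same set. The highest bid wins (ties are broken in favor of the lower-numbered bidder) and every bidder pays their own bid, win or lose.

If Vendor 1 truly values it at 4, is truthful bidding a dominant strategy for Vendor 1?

No

Consider the case where Vendor 2 bids 4, Vendor 3 bids 4, Vendor 4 bids 4 and Vendor 5 bids 6.
Truthful bid 4: loses but pays 4, utility -4.
Bid 6 instead: wins, pays 6, utility 4 - 6 = -2.
Since -2 > -4, bidding 6 is strictly better here, so truthful bidding is not dominant.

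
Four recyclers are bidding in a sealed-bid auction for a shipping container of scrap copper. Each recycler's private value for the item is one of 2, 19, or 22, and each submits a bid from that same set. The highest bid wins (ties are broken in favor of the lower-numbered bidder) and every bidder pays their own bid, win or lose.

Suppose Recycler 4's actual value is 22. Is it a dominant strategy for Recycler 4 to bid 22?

No

Consider the case where Recycler 1 bids 2, Recycler 2 bids 2 and Recycler 3 bids 2.
Truthful bid 22: wins, pays 22, utility 22 - 22 = 0.
Bid 19 instead: wins, pays 19, utility 22 - 19 = 3.
Since 3 > 0, bidding 19 is strictly better here, so truthful bidding is not dominant.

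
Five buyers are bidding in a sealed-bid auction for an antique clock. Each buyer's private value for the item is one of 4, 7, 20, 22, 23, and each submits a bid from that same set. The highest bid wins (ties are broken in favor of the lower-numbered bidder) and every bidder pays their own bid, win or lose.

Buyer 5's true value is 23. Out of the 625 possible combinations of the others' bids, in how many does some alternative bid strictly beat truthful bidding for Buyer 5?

Others bid (4, 4, 4, 4): truth gives 0; bid 7 gives 16 > 0. Violating.
Others bid (4, 4, 4, 7): truth gives 0; bid 20 gives 3 > 0. Violating.
Others bid (4, 4, 4, 20): truth gives 0; bid 22 gives 1 > 0. Violating.
Others bid (4, 4, 4, 23): truth gives -23; bid 4 gives -4 > -23. Violating.
Others bid (4, 4, 4, 22): truth gives 0; no alternative beats it.
Others bid (4, 4, 7, 22): truth gives 0; no alternative beats it.
(Checking all 625 profiles: 450 have a profitable deviation, 175 do not.)

450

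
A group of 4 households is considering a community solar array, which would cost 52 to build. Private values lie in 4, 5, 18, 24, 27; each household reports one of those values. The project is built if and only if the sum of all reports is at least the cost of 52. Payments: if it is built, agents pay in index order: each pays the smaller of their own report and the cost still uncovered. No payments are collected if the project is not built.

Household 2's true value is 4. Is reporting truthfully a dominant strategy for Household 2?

Yes

Check each profile of the others' reports and compare truth against every alternative report.
Others report (4, 18, 27): truth gives 0, best alternative gives -1.
Others report (4, 24, 24): truth gives 0, best alternative gives -1.
Others report (4, 24, 27): truth gives 0, best alternative gives -1.
Others report (4, 27, 18): truth gives 0, best alternative gives -1.
Others report (4, 27, 24): truth gives 0, best alternative gives -1.
Others report (4, 27, 27): truth gives 0, best alternative gives -1.
(Remaining 119 profiles checked similarly; truth is weakly best in each.)
In every case the truthful report is at least as good as any alternative, so it is a dominant strategy.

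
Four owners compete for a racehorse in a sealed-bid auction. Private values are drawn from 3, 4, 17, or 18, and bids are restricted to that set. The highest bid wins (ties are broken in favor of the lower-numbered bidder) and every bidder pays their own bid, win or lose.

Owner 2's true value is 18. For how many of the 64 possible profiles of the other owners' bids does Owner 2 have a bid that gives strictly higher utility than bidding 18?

Others bid (3, 3, 3): truth gives 0; bid 4 gives 14 > 0. Violating.
Others bid (3, 3, 4): truth gives 0; bid 4 gives 14 > 0. Violating.
Others bid (3, 3, 17): truth gives 0; bid 17 gives 1 > 0. Violating.
Others bid (3, 4, 3): truth gives 0; bid 4 gives 14 > 0. Violating.
Others bid (3, 3, 18): truth gives 0; no alternative beats it.
Others bid (3, 4, 18): truth gives 0; no alternative beats it.
(Checking all 64 profiles: 34 have a profitable deviation, 30 do not.)

34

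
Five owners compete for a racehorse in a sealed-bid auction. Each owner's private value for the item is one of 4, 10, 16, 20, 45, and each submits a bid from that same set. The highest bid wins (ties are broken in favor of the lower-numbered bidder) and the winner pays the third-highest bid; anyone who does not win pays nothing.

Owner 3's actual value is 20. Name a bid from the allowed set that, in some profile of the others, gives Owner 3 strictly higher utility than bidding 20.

Suppose Owner 1 bids 4, Owner 2 bids 4, Owner 4 bids 4 and Owner 5 bids 45.
Bid 20: loses, pays 0, utility 0.
Bid 45: wins, pays 4, utility 20 - 4 = 16.
So bidding 45 beats truth here (16 > 0).

45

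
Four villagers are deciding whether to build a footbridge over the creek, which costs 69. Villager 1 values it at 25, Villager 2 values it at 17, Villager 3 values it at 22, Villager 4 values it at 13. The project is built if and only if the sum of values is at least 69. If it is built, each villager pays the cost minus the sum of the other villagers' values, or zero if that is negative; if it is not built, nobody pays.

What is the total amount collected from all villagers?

45

Total value 77 ≥ cost 69, so it is built.
Villager 1: others sum to 52; max(0, 69 - 52) = 17.
Villager 2: others sum to 60; max(0, 69 - 60) = 9.
Villager 3: others sum to 55; max(0, 69 - 55) = 14.
Villager 4: others sum to 64; max(0, 69 - 64) = 5.
Total collected = 17 + 9 + 14 + 5 = 45.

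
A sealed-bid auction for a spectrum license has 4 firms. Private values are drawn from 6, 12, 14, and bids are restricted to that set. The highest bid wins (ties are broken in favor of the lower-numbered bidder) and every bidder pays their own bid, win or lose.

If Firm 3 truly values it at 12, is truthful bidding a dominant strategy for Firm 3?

Consider the case where Firm 1 bids 6, Firm 2 bids 6 and Firm 4 bids 14.
Truthful bid 12: loses but pays 12, utility -12.
Bid 6 instead: loses but pays 6, utility -6.
Since -6 > -12, bidding 6 is strictly better here, so truthful bidding is not dominant.

No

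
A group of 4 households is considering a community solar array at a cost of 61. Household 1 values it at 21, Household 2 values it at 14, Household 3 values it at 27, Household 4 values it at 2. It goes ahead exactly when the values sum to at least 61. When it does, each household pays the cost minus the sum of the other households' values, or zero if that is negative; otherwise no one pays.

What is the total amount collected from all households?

53

Total value 64 ≥ cost 61, so it is built.
Household 1: others sum to 43; max(0, 61 - 43) = 18.
Household 2: others sum to 50; max(0, 61 - 50) = 11.
Household 3: others sum to 37; max(0, 61 - 37) = 24.
Household 4: others sum to 62; max(0, 61 - 62) = 0.
Total collected = 18 + 11 + 24 + 0 = 53.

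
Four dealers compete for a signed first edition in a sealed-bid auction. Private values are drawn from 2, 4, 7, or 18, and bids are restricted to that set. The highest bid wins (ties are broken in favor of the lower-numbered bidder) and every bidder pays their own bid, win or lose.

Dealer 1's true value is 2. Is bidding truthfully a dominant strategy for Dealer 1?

Check each profile of the others' bids and compare truth against every alternative bid.
Others bid (2, 2, 2): truth gives 0, best alternative gives -2.
Others bid (2, 2, 7): truth gives -2, best alternative gives -4.
Others bid (2, 2, 18): truth gives -2, best alternative gives -4.
Others bid (2, 4, 7): truth gives -2, best alternative gives -4.
Others bid (2, 4, 18): truth gives -2, best alternative gives -4.
Others bid (2, 7, 2): truth gives -2, best alternative gives -4.
(Remaining 58 profiles checked similarly; truth is weakly best in each.)
In every case the truthful bid is at least as good as any alternative, so it is a dominant strategy.

Yes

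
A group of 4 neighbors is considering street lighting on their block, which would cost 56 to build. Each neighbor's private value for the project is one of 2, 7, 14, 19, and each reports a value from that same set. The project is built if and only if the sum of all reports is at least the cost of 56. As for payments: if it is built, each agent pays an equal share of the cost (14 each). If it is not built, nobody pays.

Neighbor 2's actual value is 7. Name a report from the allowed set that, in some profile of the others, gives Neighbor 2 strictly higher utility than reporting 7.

2

Suppose Neighbor 1 reports 14, Neighbor 3 reports 19 and Neighbor 4 reports 19.
Report 7: project built, pays 14, utility 7 - 14 = -7.
Report 2: project not built, utility 0.
So reporting 2 beats truth here (0 > -7).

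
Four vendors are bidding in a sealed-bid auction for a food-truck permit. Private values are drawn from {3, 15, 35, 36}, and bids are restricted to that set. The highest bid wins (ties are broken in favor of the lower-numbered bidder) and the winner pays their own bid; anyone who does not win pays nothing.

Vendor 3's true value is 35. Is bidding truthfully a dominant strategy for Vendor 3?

Consider the case where Vendor 1 bids 3, Vendor 2 bids 3 and Vendor 4 bids 3.
Truthful bid 35: wins, pays 35, utility 35 - 35 = 0.
Bid 15 instead: wins, pays 15, utility 35 - 15 = 20.
Since 20 > 0, bidding 15 is strictly better here, so truthful bidding is not dominant.

No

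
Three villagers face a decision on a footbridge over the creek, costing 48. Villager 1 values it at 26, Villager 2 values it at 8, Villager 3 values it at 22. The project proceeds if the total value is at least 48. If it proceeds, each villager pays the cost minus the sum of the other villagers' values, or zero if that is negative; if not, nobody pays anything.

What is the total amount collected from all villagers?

32

Total value 56 ≥ cost 48, so it is built.
Villager 1: others sum to 30; max(0, 48 - 30) = 18.
Villager 2: others sum to 48; max(0, 48 - 48) = 0.
Villager 3: others sum to 34; max(0, 48 - 34) = 14.
Total collected = 18 + 0 + 14 = 32.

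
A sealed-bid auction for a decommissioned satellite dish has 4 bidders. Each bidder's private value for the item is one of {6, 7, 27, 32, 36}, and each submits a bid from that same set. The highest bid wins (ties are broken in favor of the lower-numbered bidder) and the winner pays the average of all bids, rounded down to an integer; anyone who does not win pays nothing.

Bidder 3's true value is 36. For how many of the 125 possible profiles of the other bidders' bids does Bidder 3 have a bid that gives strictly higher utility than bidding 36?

Others bid (6, 6, 6): truth gives 23; bid 7 gives 30 > 23. Violating.
Others bid (6, 6, 7): truth gives 23; bid 7 gives 30 > 23. Violating.
Others bid (6, 6, 27): truth gives 18; bid 27 gives 20 > 18. Violating.
Others bid (6, 6, 32): truth gives 16; bid 32 gives 17 > 16. Violating.
Others bid (6, 6, 36): truth gives 15; no alternative beats it.
Others bid (6, 7, 36): truth gives 15; no alternative beats it.
(Checking all 125 profiles: 36 have a profitable deviation, 89 do not.)

36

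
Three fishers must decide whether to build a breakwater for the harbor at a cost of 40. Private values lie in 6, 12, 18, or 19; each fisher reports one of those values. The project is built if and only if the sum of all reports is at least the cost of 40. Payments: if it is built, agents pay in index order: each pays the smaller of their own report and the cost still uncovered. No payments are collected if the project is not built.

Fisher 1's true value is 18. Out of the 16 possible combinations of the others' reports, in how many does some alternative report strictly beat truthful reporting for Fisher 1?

8

Others report (12, 18): truth gives 0; report 12 gives 6 > 0. Violating.
Others report (12, 19): truth gives 0; report 12 gives 6 > 0. Violating.
Others report (18, 12): truth gives 0; report 12 gives 6 > 0. Violating.
Others report (18, 18): truth gives 0; report 6 gives 12 > 0. Violating.
Others report (6, 6): truth gives 0; no alternative beats it.
Others report (6, 12): truth gives 0; no alternative beats it.
(Checking all 16 profiles: 8 have a profitable deviation, 8 do not.)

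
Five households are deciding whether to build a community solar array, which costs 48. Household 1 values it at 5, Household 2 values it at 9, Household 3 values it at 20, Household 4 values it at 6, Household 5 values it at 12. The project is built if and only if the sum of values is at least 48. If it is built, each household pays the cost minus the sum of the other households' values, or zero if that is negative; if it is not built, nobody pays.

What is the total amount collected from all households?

32

Total value 52 ≥ cost 48, so it is built.
Household 1: others sum to 47; max(0, 48 - 47) = 1.
Household 2: others sum to 43; max(0, 48 - 43) = 5.
Household 3: others sum to 32; max(0, 48 - 32) = 16.
Household 4: others sum to 46; max(0, 48 - 46) = 2.
Household 5: others sum to 40; max(0, 48 - 40) = 8.
Total collected = 1 + 5 + 16 + 2 + 8 = 32.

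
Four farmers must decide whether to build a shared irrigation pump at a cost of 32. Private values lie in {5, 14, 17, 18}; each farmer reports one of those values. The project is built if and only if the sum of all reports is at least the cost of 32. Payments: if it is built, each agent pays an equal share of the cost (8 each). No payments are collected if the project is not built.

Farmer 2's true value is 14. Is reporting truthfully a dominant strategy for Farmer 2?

Consider the case where Farmer 1 reports 5, Farmer 3 reports 5 and Farmer 4 reports 5.
Truthful report 14: project not built, utility 0.
Report 17 instead: project built, pays 8, utility 14 - 8 = 6.
Since 6 > 0, reporting 17 is strictly better here, so truthful reporting is not dominant.

No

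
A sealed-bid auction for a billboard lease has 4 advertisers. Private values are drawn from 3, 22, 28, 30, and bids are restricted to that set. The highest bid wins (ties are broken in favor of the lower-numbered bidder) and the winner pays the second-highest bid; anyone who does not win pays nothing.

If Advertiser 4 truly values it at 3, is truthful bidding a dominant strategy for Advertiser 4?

Check each profile of the others' bids and compare truth against every alternative bid.
Others bid (3, 3, 3): truth gives 0, best alternative gives 0.
Others bid (3, 3, 22): truth gives 0, best alternative gives 0.
Others bid (3, 3, 28): truth gives 0, best alternative gives 0.
Others bid (3, 3, 30): truth gives 0, best alternative gives 0.
Others bid (3, 22, 3): truth gives 0, best alternative gives 0.
Others bid (3, 22, 22): truth gives 0, best alternative gives 0.
(Remaining 58 profiles checked similarly; truth is weakly best in each.)
In every case the truthful bid is at least as good as any alternative, so it is a dominant strategy.

Yes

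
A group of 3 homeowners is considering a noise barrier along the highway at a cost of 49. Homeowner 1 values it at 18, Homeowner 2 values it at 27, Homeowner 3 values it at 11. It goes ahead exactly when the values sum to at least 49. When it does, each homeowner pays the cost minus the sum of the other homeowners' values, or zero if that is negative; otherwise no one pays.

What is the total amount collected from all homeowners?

Total value 56 ≥ cost 49, so it is built.
Homeowner 1: others sum to 38; max(0, 49 - 38) = 11.
Homeowner 2: others sum to 29; max(0, 49 - 29) = 20.
Homeowner 3: others sum to 45; max(0, 49 - 45) = 4.
Total collected = 11 + 20 + 4 = 35.

35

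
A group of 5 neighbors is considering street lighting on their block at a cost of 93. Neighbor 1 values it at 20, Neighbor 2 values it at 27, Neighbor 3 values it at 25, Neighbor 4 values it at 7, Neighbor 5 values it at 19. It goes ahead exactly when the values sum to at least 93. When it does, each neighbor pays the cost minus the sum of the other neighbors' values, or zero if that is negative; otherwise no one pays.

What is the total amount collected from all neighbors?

73

Total value 98 ≥ cost 93, so it is built.
Neighbor 1: others sum to 78; max(0, 93 - 78) = 15.
Neighbor 2: others sum to 71; max(0, 93 - 71) = 22.
Neighbor 3: others sum to 73; max(0, 93 - 73) = 20.
Neighbor 4: others sum to 91; max(0, 93 - 91) = 2.
Neighbor 5: others sum to 79; max(0, 93 - 79) = 14.
Total collected = 15 + 22 + 20 + 2 + 14 = 73.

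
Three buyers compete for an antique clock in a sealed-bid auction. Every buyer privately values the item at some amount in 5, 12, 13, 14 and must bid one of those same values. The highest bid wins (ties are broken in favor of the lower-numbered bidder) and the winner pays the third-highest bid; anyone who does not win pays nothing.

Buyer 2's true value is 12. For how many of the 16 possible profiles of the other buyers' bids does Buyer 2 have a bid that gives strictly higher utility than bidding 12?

4

Others bid (5, 13): truth gives 0; bid 13 gives 7 > 0. Violating.
Others bid (5, 14): truth gives 0; bid 14 gives 7 > 0. Violating.
Others bid (12, 5): truth gives 0; bid 13 gives 7 > 0. Violating.
Others bid (13, 5): truth gives 0; bid 14 gives 7 > 0. Violating.
Others bid (5, 5): truth gives 7; no alternative beats it.
Others bid (5, 12): truth gives 7; no alternative beats it.
(Checking all 16 profiles: 4 have a profitable deviation, 12 do not.)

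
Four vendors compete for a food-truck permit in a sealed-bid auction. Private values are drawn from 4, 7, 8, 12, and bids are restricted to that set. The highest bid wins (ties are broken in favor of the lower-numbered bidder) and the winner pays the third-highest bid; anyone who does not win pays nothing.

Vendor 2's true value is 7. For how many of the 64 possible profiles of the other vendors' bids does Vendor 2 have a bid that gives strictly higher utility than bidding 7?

Others bid (4, 4, 8): truth gives 0; bid 8 gives 3 > 0. Violating.
Others bid (4, 4, 12): truth gives 0; bid 12 gives 3 > 0. Violating.
Others bid (4, 8, 4): truth gives 0; bid 8 gives 3 > 0. Violating.
Others bid (4, 12, 4): truth gives 0; bid 12 gives 3 > 0. Violating.
Others bid (4, 4, 4): truth gives 3; no alternative beats it.
Others bid (4, 4, 7): truth gives 3; no alternative beats it.
(Checking all 64 profiles: 6 have a profitable deviation, 58 do not.)

6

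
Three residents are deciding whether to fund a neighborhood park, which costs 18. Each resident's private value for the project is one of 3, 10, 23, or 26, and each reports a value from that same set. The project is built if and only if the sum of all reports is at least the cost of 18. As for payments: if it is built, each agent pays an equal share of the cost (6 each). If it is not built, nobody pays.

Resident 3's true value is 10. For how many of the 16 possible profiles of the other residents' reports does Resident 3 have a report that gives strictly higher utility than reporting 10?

Others report (3, 3): truth gives 0; report 23 gives 4 > 0. Violating.
Others report (3, 10): truth gives 4; no alternative beats it.
Others report (3, 23): truth gives 4; no alternative beats it.
(Checking all 16 profiles: 1 has a profitable deviation, 15 do not.)

1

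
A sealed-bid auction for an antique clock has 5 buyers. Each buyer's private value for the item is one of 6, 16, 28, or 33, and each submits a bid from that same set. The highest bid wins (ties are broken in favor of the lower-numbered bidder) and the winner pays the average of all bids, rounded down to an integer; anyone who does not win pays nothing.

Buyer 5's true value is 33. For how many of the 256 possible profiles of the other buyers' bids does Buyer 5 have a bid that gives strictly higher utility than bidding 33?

16

Others bid (6, 6, 6, 6): truth gives 22; bid 16 gives 25 > 22. Violating.
Others bid (6, 6, 6, 16): truth gives 20; bid 28 gives 21 > 20. Violating.
Others bid (6, 6, 16, 6): truth gives 20; bid 28 gives 21 > 20. Violating.
Others bid (6, 6, 16, 16): truth gives 18; bid 28 gives 19 > 18. Violating.
Others bid (6, 6, 6, 28): truth gives 18; no alternative beats it.
Others bid (6, 6, 6, 33): truth gives 0; no alternative beats it.
(Checking all 256 profiles: 16 have a profitable deviation, 240 do not.)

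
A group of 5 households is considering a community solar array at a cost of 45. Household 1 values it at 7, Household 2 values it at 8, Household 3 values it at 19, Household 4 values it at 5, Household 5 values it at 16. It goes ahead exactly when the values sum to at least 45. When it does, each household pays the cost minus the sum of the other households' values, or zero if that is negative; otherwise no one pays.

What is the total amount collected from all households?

Total value 55 ≥ cost 45, so it is built.
Household 1: others sum to 48; max(0, 45 - 48) = 0.
Household 2: others sum to 47; max(0, 45 - 47) = 0.
Household 3: others sum to 36; max(0, 45 - 36) = 9.
Household 4: others sum to 50; max(0, 45 - 50) = 0.
Household 5: others sum to 39; max(0, 45 - 39) = 6.
Total collected = 0 + 0 + 9 + 0 + 6 = 15.

15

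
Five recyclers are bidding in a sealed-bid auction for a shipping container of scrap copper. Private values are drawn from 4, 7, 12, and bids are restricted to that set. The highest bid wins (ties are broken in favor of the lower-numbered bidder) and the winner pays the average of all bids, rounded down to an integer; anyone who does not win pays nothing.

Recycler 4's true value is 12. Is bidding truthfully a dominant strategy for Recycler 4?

Consider the case where Recycler 1 bids 4, Recycler 2 bids 4, Recycler 3 bids 4 and Recycler 5 bids 4.
Truthful bid 12: wins, pays 5, utility 12 - 5 = 7.
Bid 7 instead: wins, pays 4, utility 12 - 4 = 8.
Since 8 > 7, bidding 7 is strictly better here, so truthful bidding is not dominant.

No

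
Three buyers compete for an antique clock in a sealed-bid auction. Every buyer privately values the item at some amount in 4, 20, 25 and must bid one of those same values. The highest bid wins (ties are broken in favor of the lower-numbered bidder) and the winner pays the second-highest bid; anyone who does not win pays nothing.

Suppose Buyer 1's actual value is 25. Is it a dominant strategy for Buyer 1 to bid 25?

Yes

Check each profile of the others' bids and compare truth against every alternative bid.
Others bid (4, 4): truth gives 21, best alternative gives 21.
Others bid (4, 20): truth gives 5, best alternative gives 5.
Others bid (20, 4): truth gives 5, best alternative gives 5.
Others bid (20, 20): truth gives 5, best alternative gives 5.
Others bid (4, 25): truth gives 0, best alternative gives 0.
Others bid (20, 25): truth gives 0, best alternative gives 0.
(Remaining 3 profiles checked similarly; truth is weakly best in each.)
In every case the truthful bid is at least as good as any alternative, so it is a dominant strategy.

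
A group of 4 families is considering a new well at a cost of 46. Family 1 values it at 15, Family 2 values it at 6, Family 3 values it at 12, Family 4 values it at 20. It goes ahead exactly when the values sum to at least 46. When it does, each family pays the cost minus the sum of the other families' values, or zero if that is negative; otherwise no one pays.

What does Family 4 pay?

13

Total value 53 ≥ cost 46, so the project is built.
The other families' values sum to 33.
Cost minus that sum is 46 - 33 = 13.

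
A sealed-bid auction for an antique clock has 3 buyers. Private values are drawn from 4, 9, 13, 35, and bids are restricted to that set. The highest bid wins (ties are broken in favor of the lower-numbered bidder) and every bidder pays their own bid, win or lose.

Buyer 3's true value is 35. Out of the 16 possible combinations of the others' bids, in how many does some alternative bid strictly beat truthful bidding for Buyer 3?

11

Others bid (4, 4): truth gives 0; bid 9 gives 26 > 0. Violating.
Others bid (4, 9): truth gives 0; bid 13 gives 22 > 0. Violating.
Others bid (4, 35): truth gives -35; bid 4 gives -4 > -35. Violating.
Others bid (9, 4): truth gives 0; bid 13 gives 22 > 0. Violating.
Others bid (4, 13): truth gives 0; no alternative beats it.
Others bid (9, 13): truth gives 0; no alternative beats it.
(Checking all 16 profiles: 11 have a profitable deviation, 5 do not.)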